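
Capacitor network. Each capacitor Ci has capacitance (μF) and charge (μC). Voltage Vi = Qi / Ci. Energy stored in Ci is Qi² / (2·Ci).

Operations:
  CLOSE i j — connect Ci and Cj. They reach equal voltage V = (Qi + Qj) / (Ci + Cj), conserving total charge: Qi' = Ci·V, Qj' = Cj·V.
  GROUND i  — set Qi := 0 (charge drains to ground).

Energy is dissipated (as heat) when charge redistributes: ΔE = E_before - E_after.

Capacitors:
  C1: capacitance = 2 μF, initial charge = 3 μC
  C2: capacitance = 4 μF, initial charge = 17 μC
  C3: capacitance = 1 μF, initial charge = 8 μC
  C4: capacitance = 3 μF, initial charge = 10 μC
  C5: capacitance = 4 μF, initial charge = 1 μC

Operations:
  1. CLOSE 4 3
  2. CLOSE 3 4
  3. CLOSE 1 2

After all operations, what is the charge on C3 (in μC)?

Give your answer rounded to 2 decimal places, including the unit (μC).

Answer: 4.50 μC

Derivation:
Initial: C1(2μF, Q=3μC, V=1.50V), C2(4μF, Q=17μC, V=4.25V), C3(1μF, Q=8μC, V=8.00V), C4(3μF, Q=10μC, V=3.33V), C5(4μF, Q=1μC, V=0.25V)
Op 1: CLOSE 4-3: Q_total=18.00, C_total=4.00, V=4.50; Q4=13.50, Q3=4.50; dissipated=8.167
Op 2: CLOSE 3-4: Q_total=18.00, C_total=4.00, V=4.50; Q3=4.50, Q4=13.50; dissipated=0.000
Op 3: CLOSE 1-2: Q_total=20.00, C_total=6.00, V=3.33; Q1=6.67, Q2=13.33; dissipated=5.042
Final charges: Q1=6.67, Q2=13.33, Q3=4.50, Q4=13.50, Q5=1.00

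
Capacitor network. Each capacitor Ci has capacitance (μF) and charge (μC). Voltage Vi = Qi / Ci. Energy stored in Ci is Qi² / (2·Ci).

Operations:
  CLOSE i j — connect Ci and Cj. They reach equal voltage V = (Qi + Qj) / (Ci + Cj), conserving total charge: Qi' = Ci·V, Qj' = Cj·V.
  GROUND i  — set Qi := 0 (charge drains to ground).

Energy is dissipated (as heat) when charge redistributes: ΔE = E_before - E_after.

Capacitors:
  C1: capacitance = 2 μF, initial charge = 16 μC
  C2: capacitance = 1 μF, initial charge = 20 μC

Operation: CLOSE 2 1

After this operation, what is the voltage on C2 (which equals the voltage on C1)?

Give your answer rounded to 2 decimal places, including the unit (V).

Answer: 12.00 V

Derivation:
Initial: C1(2μF, Q=16μC, V=8.00V), C2(1μF, Q=20μC, V=20.00V)
Op 1: CLOSE 2-1: Q_total=36.00, C_total=3.00, V=12.00; Q2=12.00, Q1=24.00; dissipated=48.000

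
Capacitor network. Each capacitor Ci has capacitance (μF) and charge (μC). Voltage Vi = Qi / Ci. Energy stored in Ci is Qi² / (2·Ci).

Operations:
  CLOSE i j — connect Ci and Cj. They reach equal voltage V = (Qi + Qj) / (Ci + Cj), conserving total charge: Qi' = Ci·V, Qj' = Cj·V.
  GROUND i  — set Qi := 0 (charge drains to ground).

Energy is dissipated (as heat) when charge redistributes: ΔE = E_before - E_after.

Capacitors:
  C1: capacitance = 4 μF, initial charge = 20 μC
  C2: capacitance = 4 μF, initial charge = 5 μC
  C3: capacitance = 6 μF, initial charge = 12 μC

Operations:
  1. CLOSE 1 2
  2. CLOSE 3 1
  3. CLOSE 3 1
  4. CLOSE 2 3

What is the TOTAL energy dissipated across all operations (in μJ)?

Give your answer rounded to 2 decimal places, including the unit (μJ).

Initial: C1(4μF, Q=20μC, V=5.00V), C2(4μF, Q=5μC, V=1.25V), C3(6μF, Q=12μC, V=2.00V)
Op 1: CLOSE 1-2: Q_total=25.00, C_total=8.00, V=3.12; Q1=12.50, Q2=12.50; dissipated=14.062
Op 2: CLOSE 3-1: Q_total=24.50, C_total=10.00, V=2.45; Q3=14.70, Q1=9.80; dissipated=1.519
Op 3: CLOSE 3-1: Q_total=24.50, C_total=10.00, V=2.45; Q3=14.70, Q1=9.80; dissipated=0.000
Op 4: CLOSE 2-3: Q_total=27.20, C_total=10.00, V=2.72; Q2=10.88, Q3=16.32; dissipated=0.547
Total dissipated: 16.128 μJ

Answer: 16.13 μJ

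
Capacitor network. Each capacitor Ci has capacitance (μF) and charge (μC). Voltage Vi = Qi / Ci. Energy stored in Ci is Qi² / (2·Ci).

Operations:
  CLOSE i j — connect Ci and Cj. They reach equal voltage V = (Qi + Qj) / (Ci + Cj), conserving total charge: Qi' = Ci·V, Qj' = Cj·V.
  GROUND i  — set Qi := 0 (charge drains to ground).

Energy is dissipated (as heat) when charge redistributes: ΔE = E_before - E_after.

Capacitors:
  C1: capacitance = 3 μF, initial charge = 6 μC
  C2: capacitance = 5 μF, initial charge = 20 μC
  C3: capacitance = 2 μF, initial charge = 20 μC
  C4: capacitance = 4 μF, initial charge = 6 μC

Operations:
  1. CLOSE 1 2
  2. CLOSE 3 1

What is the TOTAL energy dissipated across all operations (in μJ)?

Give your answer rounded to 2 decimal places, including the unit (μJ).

Initial: C1(3μF, Q=6μC, V=2.00V), C2(5μF, Q=20μC, V=4.00V), C3(2μF, Q=20μC, V=10.00V), C4(4μF, Q=6μC, V=1.50V)
Op 1: CLOSE 1-2: Q_total=26.00, C_total=8.00, V=3.25; Q1=9.75, Q2=16.25; dissipated=3.750
Op 2: CLOSE 3-1: Q_total=29.75, C_total=5.00, V=5.95; Q3=11.90, Q1=17.85; dissipated=27.337
Total dissipated: 31.087 μJ

Answer: 31.09 μJ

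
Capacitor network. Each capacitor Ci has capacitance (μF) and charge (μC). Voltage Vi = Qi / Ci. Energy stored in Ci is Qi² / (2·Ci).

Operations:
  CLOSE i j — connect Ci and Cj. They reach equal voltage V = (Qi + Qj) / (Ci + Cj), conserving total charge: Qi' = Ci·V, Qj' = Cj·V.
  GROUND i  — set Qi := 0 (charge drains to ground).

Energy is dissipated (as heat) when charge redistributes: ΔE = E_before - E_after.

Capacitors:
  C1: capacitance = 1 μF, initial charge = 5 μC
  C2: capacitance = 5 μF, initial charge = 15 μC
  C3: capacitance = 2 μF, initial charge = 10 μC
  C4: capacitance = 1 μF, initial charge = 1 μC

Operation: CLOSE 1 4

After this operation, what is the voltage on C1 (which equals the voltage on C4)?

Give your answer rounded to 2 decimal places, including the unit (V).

Initial: C1(1μF, Q=5μC, V=5.00V), C2(5μF, Q=15μC, V=3.00V), C3(2μF, Q=10μC, V=5.00V), C4(1μF, Q=1μC, V=1.00V)
Op 1: CLOSE 1-4: Q_total=6.00, C_total=2.00, V=3.00; Q1=3.00, Q4=3.00; dissipated=4.000

Answer: 3.00 V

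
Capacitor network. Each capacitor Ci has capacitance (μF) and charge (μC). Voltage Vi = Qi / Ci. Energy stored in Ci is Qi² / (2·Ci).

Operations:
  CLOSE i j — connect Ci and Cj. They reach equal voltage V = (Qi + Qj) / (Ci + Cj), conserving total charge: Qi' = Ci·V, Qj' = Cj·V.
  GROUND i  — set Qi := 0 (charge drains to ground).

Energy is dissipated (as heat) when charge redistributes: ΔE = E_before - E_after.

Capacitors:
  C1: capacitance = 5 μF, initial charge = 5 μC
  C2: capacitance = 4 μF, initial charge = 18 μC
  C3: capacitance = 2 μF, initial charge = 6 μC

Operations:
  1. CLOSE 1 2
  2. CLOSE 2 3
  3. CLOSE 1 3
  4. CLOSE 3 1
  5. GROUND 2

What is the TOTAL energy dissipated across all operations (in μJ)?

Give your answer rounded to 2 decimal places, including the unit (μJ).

Initial: C1(5μF, Q=5μC, V=1.00V), C2(4μF, Q=18μC, V=4.50V), C3(2μF, Q=6μC, V=3.00V)
Op 1: CLOSE 1-2: Q_total=23.00, C_total=9.00, V=2.56; Q1=12.78, Q2=10.22; dissipated=13.611
Op 2: CLOSE 2-3: Q_total=16.22, C_total=6.00, V=2.70; Q2=10.81, Q3=5.41; dissipated=0.132
Op 3: CLOSE 1-3: Q_total=18.19, C_total=7.00, V=2.60; Q1=12.99, Q3=5.20; dissipated=0.016
Op 4: CLOSE 3-1: Q_total=18.19, C_total=7.00, V=2.60; Q3=5.20, Q1=12.99; dissipated=0.000
Op 5: GROUND 2: Q2=0; energy lost=14.620
Total dissipated: 28.379 μJ

Answer: 28.38 μJ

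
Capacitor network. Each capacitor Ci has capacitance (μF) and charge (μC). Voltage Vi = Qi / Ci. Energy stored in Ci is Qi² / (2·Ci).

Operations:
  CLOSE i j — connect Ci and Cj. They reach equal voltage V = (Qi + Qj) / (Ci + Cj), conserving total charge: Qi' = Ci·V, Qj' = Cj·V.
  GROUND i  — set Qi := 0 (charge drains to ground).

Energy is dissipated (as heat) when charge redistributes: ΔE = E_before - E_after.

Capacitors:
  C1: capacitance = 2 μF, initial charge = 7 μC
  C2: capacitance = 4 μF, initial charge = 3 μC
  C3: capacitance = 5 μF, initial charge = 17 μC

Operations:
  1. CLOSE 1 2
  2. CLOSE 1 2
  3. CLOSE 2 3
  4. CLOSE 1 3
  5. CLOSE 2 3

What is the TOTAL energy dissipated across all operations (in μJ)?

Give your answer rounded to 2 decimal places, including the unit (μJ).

Answer: 9.13 μJ

Derivation:
Initial: C1(2μF, Q=7μC, V=3.50V), C2(4μF, Q=3μC, V=0.75V), C3(5μF, Q=17μC, V=3.40V)
Op 1: CLOSE 1-2: Q_total=10.00, C_total=6.00, V=1.67; Q1=3.33, Q2=6.67; dissipated=5.042
Op 2: CLOSE 1-2: Q_total=10.00, C_total=6.00, V=1.67; Q1=3.33, Q2=6.67; dissipated=0.000
Op 3: CLOSE 2-3: Q_total=23.67, C_total=9.00, V=2.63; Q2=10.52, Q3=13.15; dissipated=3.338
Op 4: CLOSE 1-3: Q_total=16.48, C_total=7.00, V=2.35; Q1=4.71, Q3=11.77; dissipated=0.662
Op 5: CLOSE 2-3: Q_total=22.29, C_total=9.00, V=2.48; Q2=9.91, Q3=12.38; dissipated=0.084
Total dissipated: 9.126 μJ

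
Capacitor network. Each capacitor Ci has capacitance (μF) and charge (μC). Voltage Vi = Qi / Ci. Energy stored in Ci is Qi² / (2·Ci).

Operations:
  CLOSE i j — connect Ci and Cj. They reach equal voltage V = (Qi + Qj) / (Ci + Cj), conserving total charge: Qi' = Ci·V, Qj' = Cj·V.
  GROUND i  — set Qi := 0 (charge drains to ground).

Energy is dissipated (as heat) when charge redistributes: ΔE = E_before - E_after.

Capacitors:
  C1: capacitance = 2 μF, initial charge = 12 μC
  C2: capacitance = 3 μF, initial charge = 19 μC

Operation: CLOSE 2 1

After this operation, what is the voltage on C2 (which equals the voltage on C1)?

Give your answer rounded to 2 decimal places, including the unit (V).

Answer: 6.20 V

Derivation:
Initial: C1(2μF, Q=12μC, V=6.00V), C2(3μF, Q=19μC, V=6.33V)
Op 1: CLOSE 2-1: Q_total=31.00, C_total=5.00, V=6.20; Q2=18.60, Q1=12.40; dissipated=0.067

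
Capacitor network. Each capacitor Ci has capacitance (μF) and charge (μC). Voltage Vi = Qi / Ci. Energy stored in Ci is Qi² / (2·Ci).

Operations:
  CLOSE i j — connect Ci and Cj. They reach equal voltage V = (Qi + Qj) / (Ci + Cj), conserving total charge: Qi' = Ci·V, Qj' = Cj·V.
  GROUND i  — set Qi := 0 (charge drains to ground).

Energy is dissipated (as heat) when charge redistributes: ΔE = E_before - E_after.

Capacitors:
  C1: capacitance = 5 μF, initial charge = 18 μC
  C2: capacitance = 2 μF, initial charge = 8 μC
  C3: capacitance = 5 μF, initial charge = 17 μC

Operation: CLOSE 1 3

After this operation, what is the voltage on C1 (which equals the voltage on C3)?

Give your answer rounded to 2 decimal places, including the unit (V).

Answer: 3.50 V

Derivation:
Initial: C1(5μF, Q=18μC, V=3.60V), C2(2μF, Q=8μC, V=4.00V), C3(5μF, Q=17μC, V=3.40V)
Op 1: CLOSE 1-3: Q_total=35.00, C_total=10.00, V=3.50; Q1=17.50, Q3=17.50; dissipated=0.050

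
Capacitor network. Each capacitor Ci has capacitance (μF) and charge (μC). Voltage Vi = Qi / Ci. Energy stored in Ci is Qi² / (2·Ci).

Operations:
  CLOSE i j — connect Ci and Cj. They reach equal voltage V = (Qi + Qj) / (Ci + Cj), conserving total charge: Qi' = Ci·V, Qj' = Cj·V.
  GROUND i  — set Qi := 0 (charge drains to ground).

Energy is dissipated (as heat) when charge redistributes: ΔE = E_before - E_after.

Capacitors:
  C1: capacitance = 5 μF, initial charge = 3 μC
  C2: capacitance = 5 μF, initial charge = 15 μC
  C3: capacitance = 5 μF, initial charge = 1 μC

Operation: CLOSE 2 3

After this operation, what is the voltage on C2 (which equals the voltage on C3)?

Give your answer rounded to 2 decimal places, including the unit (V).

Answer: 1.60 V

Derivation:
Initial: C1(5μF, Q=3μC, V=0.60V), C2(5μF, Q=15μC, V=3.00V), C3(5μF, Q=1μC, V=0.20V)
Op 1: CLOSE 2-3: Q_total=16.00, C_total=10.00, V=1.60; Q2=8.00, Q3=8.00; dissipated=9.800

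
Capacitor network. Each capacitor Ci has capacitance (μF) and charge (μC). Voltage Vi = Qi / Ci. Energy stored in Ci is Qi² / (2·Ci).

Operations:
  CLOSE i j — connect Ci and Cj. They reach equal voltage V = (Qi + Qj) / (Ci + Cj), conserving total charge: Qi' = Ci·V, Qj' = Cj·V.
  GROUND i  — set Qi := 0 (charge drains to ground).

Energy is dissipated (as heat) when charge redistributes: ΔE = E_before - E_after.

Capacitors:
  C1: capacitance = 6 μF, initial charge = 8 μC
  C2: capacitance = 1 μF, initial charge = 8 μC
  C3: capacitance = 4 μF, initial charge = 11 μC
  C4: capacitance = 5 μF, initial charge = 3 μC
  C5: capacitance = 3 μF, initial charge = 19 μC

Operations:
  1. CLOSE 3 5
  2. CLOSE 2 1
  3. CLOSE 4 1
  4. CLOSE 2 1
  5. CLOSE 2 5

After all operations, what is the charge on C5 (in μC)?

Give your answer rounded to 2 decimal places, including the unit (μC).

Initial: C1(6μF, Q=8μC, V=1.33V), C2(1μF, Q=8μC, V=8.00V), C3(4μF, Q=11μC, V=2.75V), C4(5μF, Q=3μC, V=0.60V), C5(3μF, Q=19μC, V=6.33V)
Op 1: CLOSE 3-5: Q_total=30.00, C_total=7.00, V=4.29; Q3=17.14, Q5=12.86; dissipated=11.006
Op 2: CLOSE 2-1: Q_total=16.00, C_total=7.00, V=2.29; Q2=2.29, Q1=13.71; dissipated=19.048
Op 3: CLOSE 4-1: Q_total=16.71, C_total=11.00, V=1.52; Q4=7.60, Q1=9.12; dissipated=3.875
Op 4: CLOSE 2-1: Q_total=11.40, C_total=7.00, V=1.63; Q2=1.63, Q1=9.77; dissipated=0.252
Op 5: CLOSE 2-5: Q_total=14.49, C_total=4.00, V=3.62; Q2=3.62, Q5=10.86; dissipated=2.647
Final charges: Q1=9.77, Q2=3.62, Q3=17.14, Q4=7.60, Q5=10.86

Answer: 10.86 μC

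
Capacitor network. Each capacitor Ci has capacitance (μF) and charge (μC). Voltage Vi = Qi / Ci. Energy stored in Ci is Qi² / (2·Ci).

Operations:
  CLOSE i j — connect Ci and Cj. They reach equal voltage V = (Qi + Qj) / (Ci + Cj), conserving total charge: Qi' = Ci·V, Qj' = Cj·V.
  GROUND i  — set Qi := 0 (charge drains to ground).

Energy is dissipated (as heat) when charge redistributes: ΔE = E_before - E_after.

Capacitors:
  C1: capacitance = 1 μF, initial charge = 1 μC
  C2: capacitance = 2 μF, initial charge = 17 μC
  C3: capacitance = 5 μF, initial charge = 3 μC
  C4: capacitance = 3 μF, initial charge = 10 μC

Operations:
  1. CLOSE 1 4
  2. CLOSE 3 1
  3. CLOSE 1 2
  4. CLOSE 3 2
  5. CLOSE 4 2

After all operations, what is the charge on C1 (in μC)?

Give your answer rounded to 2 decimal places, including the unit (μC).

Answer: 5.99 μC

Derivation:
Initial: C1(1μF, Q=1μC, V=1.00V), C2(2μF, Q=17μC, V=8.50V), C3(5μF, Q=3μC, V=0.60V), C4(3μF, Q=10μC, V=3.33V)
Op 1: CLOSE 1-4: Q_total=11.00, C_total=4.00, V=2.75; Q1=2.75, Q4=8.25; dissipated=2.042
Op 2: CLOSE 3-1: Q_total=5.75, C_total=6.00, V=0.96; Q3=4.79, Q1=0.96; dissipated=1.926
Op 3: CLOSE 1-2: Q_total=17.96, C_total=3.00, V=5.99; Q1=5.99, Q2=11.97; dissipated=18.959
Op 4: CLOSE 3-2: Q_total=16.76, C_total=7.00, V=2.39; Q3=11.97, Q2=4.79; dissipated=18.056
Op 5: CLOSE 4-2: Q_total=13.04, C_total=5.00, V=2.61; Q4=7.82, Q2=5.22; dissipated=0.076
Final charges: Q1=5.99, Q2=5.22, Q3=11.97, Q4=7.82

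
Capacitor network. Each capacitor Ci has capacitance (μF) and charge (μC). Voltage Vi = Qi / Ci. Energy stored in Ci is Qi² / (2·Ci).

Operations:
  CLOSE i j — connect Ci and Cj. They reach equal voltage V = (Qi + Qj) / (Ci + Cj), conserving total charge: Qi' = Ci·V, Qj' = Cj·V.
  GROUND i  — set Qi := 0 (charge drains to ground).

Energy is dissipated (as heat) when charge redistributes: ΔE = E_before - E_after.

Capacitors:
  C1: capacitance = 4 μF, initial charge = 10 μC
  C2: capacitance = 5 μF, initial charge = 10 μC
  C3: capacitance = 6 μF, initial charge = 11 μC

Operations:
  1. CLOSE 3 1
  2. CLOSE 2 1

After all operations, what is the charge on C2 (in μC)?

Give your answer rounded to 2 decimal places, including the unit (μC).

Answer: 10.22 μC

Derivation:
Initial: C1(4μF, Q=10μC, V=2.50V), C2(5μF, Q=10μC, V=2.00V), C3(6μF, Q=11μC, V=1.83V)
Op 1: CLOSE 3-1: Q_total=21.00, C_total=10.00, V=2.10; Q3=12.60, Q1=8.40; dissipated=0.533
Op 2: CLOSE 2-1: Q_total=18.40, C_total=9.00, V=2.04; Q2=10.22, Q1=8.18; dissipated=0.011
Final charges: Q1=8.18, Q2=10.22, Q3=12.60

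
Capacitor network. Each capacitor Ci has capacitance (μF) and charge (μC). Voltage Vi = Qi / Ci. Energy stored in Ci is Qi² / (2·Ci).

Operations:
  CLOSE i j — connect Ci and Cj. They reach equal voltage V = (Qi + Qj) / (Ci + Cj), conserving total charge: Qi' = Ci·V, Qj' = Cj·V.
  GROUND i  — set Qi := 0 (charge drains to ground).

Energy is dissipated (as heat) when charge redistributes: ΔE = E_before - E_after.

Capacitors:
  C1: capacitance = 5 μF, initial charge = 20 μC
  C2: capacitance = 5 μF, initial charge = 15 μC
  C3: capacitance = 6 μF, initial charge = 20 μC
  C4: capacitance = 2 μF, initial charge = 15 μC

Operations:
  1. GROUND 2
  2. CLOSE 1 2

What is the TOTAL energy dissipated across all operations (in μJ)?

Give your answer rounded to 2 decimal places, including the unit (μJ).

Answer: 42.50 μJ

Derivation:
Initial: C1(5μF, Q=20μC, V=4.00V), C2(5μF, Q=15μC, V=3.00V), C3(6μF, Q=20μC, V=3.33V), C4(2μF, Q=15μC, V=7.50V)
Op 1: GROUND 2: Q2=0; energy lost=22.500
Op 2: CLOSE 1-2: Q_total=20.00, C_total=10.00, V=2.00; Q1=10.00, Q2=10.00; dissipated=20.000
Total dissipated: 42.500 μJ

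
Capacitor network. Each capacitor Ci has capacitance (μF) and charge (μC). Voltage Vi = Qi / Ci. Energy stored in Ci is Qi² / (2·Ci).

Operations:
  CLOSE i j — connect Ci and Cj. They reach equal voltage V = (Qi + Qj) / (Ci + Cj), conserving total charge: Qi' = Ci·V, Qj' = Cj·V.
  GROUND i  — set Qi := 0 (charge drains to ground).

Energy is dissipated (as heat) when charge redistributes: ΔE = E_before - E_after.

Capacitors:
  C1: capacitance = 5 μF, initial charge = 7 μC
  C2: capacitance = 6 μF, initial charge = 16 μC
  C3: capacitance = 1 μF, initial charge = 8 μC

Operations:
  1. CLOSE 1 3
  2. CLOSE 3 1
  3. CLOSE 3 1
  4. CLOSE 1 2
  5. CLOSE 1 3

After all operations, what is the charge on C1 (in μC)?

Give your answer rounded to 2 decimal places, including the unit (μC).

Answer: 12.88 μC

Derivation:
Initial: C1(5μF, Q=7μC, V=1.40V), C2(6μF, Q=16μC, V=2.67V), C3(1μF, Q=8μC, V=8.00V)
Op 1: CLOSE 1-3: Q_total=15.00, C_total=6.00, V=2.50; Q1=12.50, Q3=2.50; dissipated=18.150
Op 2: CLOSE 3-1: Q_total=15.00, C_total=6.00, V=2.50; Q3=2.50, Q1=12.50; dissipated=0.000
Op 3: CLOSE 3-1: Q_total=15.00, C_total=6.00, V=2.50; Q3=2.50, Q1=12.50; dissipated=0.000
Op 4: CLOSE 1-2: Q_total=28.50, C_total=11.00, V=2.59; Q1=12.95, Q2=15.55; dissipated=0.038
Op 5: CLOSE 1-3: Q_total=15.45, C_total=6.00, V=2.58; Q1=12.88, Q3=2.58; dissipated=0.003
Final charges: Q1=12.88, Q2=15.55, Q3=2.58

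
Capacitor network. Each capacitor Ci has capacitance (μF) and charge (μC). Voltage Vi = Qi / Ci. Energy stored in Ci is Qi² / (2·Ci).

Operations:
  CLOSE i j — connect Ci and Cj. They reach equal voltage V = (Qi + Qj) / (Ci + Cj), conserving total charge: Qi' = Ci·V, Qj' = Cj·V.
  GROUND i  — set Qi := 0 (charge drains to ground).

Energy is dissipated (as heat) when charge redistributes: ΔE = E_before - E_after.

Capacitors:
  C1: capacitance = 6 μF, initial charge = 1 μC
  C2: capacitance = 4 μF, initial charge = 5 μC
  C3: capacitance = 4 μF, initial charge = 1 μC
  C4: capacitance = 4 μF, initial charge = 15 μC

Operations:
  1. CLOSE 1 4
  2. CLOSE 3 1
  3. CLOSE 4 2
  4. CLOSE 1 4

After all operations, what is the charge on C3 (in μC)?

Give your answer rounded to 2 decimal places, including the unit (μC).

Answer: 4.24 μC

Derivation:
Initial: C1(6μF, Q=1μC, V=0.17V), C2(4μF, Q=5μC, V=1.25V), C3(4μF, Q=1μC, V=0.25V), C4(4μF, Q=15μC, V=3.75V)
Op 1: CLOSE 1-4: Q_total=16.00, C_total=10.00, V=1.60; Q1=9.60, Q4=6.40; dissipated=15.408
Op 2: CLOSE 3-1: Q_total=10.60, C_total=10.00, V=1.06; Q3=4.24, Q1=6.36; dissipated=2.187
Op 3: CLOSE 4-2: Q_total=11.40, C_total=8.00, V=1.43; Q4=5.70, Q2=5.70; dissipated=0.122
Op 4: CLOSE 1-4: Q_total=12.06, C_total=10.00, V=1.21; Q1=7.24, Q4=4.82; dissipated=0.160
Final charges: Q1=7.24, Q2=5.70, Q3=4.24, Q4=4.82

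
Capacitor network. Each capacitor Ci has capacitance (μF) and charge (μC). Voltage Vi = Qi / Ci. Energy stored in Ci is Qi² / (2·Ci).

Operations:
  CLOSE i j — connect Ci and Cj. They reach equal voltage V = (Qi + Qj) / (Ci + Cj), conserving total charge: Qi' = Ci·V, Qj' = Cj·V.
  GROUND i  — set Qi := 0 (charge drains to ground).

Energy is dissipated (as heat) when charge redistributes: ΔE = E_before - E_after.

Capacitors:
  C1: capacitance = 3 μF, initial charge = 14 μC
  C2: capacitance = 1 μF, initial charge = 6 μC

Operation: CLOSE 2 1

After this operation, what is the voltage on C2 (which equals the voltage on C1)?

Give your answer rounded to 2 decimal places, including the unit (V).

Answer: 5.00 V

Derivation:
Initial: C1(3μF, Q=14μC, V=4.67V), C2(1μF, Q=6μC, V=6.00V)
Op 1: CLOSE 2-1: Q_total=20.00, C_total=4.00, V=5.00; Q2=5.00, Q1=15.00; dissipated=0.667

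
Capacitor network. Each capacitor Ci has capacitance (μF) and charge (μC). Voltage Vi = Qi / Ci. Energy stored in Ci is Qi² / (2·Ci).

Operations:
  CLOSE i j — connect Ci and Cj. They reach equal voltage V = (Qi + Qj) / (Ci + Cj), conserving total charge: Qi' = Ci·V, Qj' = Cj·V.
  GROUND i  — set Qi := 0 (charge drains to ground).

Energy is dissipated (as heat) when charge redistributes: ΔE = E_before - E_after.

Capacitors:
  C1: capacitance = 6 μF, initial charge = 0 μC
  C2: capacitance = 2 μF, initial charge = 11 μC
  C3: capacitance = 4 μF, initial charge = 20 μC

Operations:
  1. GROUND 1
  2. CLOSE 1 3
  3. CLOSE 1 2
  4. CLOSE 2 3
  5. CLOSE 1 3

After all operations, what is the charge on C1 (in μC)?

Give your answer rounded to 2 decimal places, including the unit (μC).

Answer: 15.85 μC

Derivation:
Initial: C1(6μF, Q=0μC, V=0.00V), C2(2μF, Q=11μC, V=5.50V), C3(4μF, Q=20μC, V=5.00V)
Op 1: GROUND 1: Q1=0; energy lost=0.000
Op 2: CLOSE 1-3: Q_total=20.00, C_total=10.00, V=2.00; Q1=12.00, Q3=8.00; dissipated=30.000
Op 3: CLOSE 1-2: Q_total=23.00, C_total=8.00, V=2.88; Q1=17.25, Q2=5.75; dissipated=9.188
Op 4: CLOSE 2-3: Q_total=13.75, C_total=6.00, V=2.29; Q2=4.58, Q3=9.17; dissipated=0.510
Op 5: CLOSE 1-3: Q_total=26.42, C_total=10.00, V=2.64; Q1=15.85, Q3=10.57; dissipated=0.408
Final charges: Q1=15.85, Q2=4.58, Q3=10.57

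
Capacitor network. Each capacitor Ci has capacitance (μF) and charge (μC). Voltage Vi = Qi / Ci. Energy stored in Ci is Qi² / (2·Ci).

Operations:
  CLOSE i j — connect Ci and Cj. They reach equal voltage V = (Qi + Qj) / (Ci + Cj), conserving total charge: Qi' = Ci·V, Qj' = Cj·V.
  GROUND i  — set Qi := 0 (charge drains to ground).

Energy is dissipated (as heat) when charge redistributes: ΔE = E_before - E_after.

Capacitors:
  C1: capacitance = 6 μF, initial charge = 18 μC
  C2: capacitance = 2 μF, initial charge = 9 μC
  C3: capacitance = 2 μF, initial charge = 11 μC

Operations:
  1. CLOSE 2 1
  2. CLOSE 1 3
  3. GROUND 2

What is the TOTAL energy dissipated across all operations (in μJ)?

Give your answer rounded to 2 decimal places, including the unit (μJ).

Initial: C1(6μF, Q=18μC, V=3.00V), C2(2μF, Q=9μC, V=4.50V), C3(2μF, Q=11μC, V=5.50V)
Op 1: CLOSE 2-1: Q_total=27.00, C_total=8.00, V=3.38; Q2=6.75, Q1=20.25; dissipated=1.688
Op 2: CLOSE 1-3: Q_total=31.25, C_total=8.00, V=3.91; Q1=23.44, Q3=7.81; dissipated=3.387
Op 3: GROUND 2: Q2=0; energy lost=11.391
Total dissipated: 16.465 μJ

Answer: 16.46 μJ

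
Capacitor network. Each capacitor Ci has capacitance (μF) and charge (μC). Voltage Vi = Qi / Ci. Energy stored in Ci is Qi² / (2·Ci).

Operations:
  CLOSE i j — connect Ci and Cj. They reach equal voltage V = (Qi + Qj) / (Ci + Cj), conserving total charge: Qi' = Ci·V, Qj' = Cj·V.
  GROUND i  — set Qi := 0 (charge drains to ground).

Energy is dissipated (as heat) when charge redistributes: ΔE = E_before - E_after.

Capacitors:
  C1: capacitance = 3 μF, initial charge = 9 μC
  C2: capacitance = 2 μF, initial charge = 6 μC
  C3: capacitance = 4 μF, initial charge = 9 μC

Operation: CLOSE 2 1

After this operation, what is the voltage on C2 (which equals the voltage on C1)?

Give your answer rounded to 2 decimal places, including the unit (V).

Answer: 3.00 V

Derivation:
Initial: C1(3μF, Q=9μC, V=3.00V), C2(2μF, Q=6μC, V=3.00V), C3(4μF, Q=9μC, V=2.25V)
Op 1: CLOSE 2-1: Q_total=15.00, C_total=5.00, V=3.00; Q2=6.00, Q1=9.00; dissipated=0.000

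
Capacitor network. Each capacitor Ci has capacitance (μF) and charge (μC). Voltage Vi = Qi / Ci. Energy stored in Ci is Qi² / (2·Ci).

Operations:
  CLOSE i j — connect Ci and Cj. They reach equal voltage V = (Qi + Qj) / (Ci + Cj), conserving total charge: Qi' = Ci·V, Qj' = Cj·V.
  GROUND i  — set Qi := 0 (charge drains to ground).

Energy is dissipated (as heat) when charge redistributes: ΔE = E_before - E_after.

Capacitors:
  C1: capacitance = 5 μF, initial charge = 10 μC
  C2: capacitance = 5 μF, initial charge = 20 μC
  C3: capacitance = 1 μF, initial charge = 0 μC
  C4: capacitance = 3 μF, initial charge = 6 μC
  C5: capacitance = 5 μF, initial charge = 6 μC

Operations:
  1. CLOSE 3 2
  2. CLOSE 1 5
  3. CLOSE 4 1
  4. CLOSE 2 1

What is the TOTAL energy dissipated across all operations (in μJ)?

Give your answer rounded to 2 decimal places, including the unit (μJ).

Initial: C1(5μF, Q=10μC, V=2.00V), C2(5μF, Q=20μC, V=4.00V), C3(1μF, Q=0μC, V=0.00V), C4(3μF, Q=6μC, V=2.00V), C5(5μF, Q=6μC, V=1.20V)
Op 1: CLOSE 3-2: Q_total=20.00, C_total=6.00, V=3.33; Q3=3.33, Q2=16.67; dissipated=6.667
Op 2: CLOSE 1-5: Q_total=16.00, C_total=10.00, V=1.60; Q1=8.00, Q5=8.00; dissipated=0.800
Op 3: CLOSE 4-1: Q_total=14.00, C_total=8.00, V=1.75; Q4=5.25, Q1=8.75; dissipated=0.150
Op 4: CLOSE 2-1: Q_total=25.42, C_total=10.00, V=2.54; Q2=12.71, Q1=12.71; dissipated=3.134
Total dissipated: 10.750 μJ

Answer: 10.75 μJ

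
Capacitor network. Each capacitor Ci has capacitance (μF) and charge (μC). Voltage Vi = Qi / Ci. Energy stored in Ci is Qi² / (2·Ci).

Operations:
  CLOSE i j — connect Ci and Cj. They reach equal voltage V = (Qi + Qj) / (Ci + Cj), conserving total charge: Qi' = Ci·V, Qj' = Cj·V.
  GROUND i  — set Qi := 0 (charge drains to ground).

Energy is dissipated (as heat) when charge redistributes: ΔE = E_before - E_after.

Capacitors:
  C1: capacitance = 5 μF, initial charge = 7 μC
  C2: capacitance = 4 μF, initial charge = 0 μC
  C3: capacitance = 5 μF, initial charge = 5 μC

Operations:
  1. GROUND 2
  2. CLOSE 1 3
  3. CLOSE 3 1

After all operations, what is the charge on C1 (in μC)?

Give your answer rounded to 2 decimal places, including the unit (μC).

Initial: C1(5μF, Q=7μC, V=1.40V), C2(4μF, Q=0μC, V=0.00V), C3(5μF, Q=5μC, V=1.00V)
Op 1: GROUND 2: Q2=0; energy lost=0.000
Op 2: CLOSE 1-3: Q_total=12.00, C_total=10.00, V=1.20; Q1=6.00, Q3=6.00; dissipated=0.200
Op 3: CLOSE 3-1: Q_total=12.00, C_total=10.00, V=1.20; Q3=6.00, Q1=6.00; dissipated=0.000
Final charges: Q1=6.00, Q2=0.00, Q3=6.00

Answer: 6.00 μC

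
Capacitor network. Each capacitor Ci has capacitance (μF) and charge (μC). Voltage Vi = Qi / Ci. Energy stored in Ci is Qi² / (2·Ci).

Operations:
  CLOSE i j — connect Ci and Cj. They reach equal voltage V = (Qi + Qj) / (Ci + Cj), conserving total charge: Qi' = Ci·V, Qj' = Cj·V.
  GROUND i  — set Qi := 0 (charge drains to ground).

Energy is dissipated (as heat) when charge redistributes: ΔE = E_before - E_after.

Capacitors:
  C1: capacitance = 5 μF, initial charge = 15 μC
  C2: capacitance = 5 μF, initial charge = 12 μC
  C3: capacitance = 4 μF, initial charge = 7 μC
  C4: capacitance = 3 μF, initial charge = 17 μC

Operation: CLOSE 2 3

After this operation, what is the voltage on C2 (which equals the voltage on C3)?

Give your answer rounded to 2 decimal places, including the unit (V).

Initial: C1(5μF, Q=15μC, V=3.00V), C2(5μF, Q=12μC, V=2.40V), C3(4μF, Q=7μC, V=1.75V), C4(3μF, Q=17μC, V=5.67V)
Op 1: CLOSE 2-3: Q_total=19.00, C_total=9.00, V=2.11; Q2=10.56, Q3=8.44; dissipated=0.469

Answer: 2.11 V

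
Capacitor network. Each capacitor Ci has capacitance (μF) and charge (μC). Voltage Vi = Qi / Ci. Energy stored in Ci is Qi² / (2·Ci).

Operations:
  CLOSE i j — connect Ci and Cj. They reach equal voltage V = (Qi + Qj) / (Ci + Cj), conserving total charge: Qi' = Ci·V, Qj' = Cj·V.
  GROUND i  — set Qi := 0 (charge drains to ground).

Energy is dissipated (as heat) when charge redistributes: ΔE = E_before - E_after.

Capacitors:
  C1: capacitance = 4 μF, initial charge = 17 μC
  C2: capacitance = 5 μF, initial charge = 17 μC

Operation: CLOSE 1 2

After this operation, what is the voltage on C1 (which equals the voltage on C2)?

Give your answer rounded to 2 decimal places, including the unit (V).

Initial: C1(4μF, Q=17μC, V=4.25V), C2(5μF, Q=17μC, V=3.40V)
Op 1: CLOSE 1-2: Q_total=34.00, C_total=9.00, V=3.78; Q1=15.11, Q2=18.89; dissipated=0.803

Answer: 3.78 V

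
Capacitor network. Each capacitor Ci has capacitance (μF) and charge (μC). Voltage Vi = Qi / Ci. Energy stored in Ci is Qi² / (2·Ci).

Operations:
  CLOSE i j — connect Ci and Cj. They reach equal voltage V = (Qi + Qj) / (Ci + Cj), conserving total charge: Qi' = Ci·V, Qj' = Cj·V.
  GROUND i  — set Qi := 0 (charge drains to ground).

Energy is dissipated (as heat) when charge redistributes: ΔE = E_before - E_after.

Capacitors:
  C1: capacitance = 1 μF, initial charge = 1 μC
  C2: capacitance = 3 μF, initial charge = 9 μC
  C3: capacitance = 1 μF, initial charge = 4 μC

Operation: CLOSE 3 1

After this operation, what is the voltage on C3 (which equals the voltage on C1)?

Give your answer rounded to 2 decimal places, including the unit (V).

Answer: 2.50 V

Derivation:
Initial: C1(1μF, Q=1μC, V=1.00V), C2(3μF, Q=9μC, V=3.00V), C3(1μF, Q=4μC, V=4.00V)
Op 1: CLOSE 3-1: Q_total=5.00, C_total=2.00, V=2.50; Q3=2.50, Q1=2.50; dissipated=2.250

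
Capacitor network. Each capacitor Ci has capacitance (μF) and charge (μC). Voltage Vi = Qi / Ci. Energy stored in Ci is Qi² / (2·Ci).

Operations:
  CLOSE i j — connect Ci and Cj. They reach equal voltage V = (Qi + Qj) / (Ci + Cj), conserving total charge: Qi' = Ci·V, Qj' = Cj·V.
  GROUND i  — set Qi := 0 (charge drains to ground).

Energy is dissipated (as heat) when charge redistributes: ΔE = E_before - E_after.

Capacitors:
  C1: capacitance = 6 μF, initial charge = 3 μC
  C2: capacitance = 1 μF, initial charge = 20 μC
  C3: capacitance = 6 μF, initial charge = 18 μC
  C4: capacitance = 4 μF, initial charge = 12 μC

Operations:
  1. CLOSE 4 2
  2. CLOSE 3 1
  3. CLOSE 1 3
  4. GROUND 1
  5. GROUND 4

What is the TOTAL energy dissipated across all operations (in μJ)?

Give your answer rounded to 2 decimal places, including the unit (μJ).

Initial: C1(6μF, Q=3μC, V=0.50V), C2(1μF, Q=20μC, V=20.00V), C3(6μF, Q=18μC, V=3.00V), C4(4μF, Q=12μC, V=3.00V)
Op 1: CLOSE 4-2: Q_total=32.00, C_total=5.00, V=6.40; Q4=25.60, Q2=6.40; dissipated=115.600
Op 2: CLOSE 3-1: Q_total=21.00, C_total=12.00, V=1.75; Q3=10.50, Q1=10.50; dissipated=9.375
Op 3: CLOSE 1-3: Q_total=21.00, C_total=12.00, V=1.75; Q1=10.50, Q3=10.50; dissipated=0.000
Op 4: GROUND 1: Q1=0; energy lost=9.188
Op 5: GROUND 4: Q4=0; energy lost=81.920
Total dissipated: 216.083 μJ

Answer: 216.08 μJ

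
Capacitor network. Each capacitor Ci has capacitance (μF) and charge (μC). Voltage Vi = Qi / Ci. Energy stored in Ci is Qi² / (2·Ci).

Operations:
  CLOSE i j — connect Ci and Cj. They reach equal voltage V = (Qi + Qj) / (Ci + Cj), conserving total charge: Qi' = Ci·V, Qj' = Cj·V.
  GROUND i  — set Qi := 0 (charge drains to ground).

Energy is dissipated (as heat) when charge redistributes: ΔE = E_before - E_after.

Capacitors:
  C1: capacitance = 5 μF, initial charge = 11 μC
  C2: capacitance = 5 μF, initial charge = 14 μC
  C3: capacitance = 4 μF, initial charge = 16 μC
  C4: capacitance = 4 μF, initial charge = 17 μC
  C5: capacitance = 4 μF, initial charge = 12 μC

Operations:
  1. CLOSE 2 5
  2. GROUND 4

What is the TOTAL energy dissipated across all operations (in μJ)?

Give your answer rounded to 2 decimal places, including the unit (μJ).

Initial: C1(5μF, Q=11μC, V=2.20V), C2(5μF, Q=14μC, V=2.80V), C3(4μF, Q=16μC, V=4.00V), C4(4μF, Q=17μC, V=4.25V), C5(4μF, Q=12μC, V=3.00V)
Op 1: CLOSE 2-5: Q_total=26.00, C_total=9.00, V=2.89; Q2=14.44, Q5=11.56; dissipated=0.044
Op 2: GROUND 4: Q4=0; energy lost=36.125
Total dissipated: 36.169 μJ

Answer: 36.17 μJ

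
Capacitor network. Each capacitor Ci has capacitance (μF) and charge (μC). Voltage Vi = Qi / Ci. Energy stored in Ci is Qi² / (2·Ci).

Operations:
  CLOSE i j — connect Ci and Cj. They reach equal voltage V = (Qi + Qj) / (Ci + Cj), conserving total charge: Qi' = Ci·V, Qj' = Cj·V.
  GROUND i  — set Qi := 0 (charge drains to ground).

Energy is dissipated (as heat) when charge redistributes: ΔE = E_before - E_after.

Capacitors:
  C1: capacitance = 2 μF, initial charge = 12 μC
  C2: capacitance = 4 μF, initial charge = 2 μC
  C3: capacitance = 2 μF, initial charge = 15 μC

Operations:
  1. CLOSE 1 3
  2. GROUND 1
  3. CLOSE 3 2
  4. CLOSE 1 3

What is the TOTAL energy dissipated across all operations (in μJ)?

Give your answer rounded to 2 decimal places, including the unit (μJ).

Answer: 76.07 μJ

Derivation:
Initial: C1(2μF, Q=12μC, V=6.00V), C2(4μF, Q=2μC, V=0.50V), C3(2μF, Q=15μC, V=7.50V)
Op 1: CLOSE 1-3: Q_total=27.00, C_total=4.00, V=6.75; Q1=13.50, Q3=13.50; dissipated=1.125
Op 2: GROUND 1: Q1=0; energy lost=45.562
Op 3: CLOSE 3-2: Q_total=15.50, C_total=6.00, V=2.58; Q3=5.17, Q2=10.33; dissipated=26.042
Op 4: CLOSE 1-3: Q_total=5.17, C_total=4.00, V=1.29; Q1=2.58, Q3=2.58; dissipated=3.337
Total dissipated: 76.066 μJ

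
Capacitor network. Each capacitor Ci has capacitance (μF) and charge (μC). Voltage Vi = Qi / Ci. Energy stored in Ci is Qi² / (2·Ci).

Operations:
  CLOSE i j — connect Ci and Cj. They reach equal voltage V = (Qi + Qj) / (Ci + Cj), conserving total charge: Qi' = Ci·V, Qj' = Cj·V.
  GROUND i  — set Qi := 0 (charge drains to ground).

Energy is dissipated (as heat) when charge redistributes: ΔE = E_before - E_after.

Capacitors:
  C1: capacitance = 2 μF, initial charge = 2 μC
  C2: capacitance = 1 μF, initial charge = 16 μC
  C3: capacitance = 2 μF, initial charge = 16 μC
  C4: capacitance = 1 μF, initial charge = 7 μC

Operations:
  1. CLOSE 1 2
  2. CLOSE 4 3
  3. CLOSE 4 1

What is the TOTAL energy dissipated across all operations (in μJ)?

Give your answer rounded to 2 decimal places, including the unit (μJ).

Initial: C1(2μF, Q=2μC, V=1.00V), C2(1μF, Q=16μC, V=16.00V), C3(2μF, Q=16μC, V=8.00V), C4(1μF, Q=7μC, V=7.00V)
Op 1: CLOSE 1-2: Q_total=18.00, C_total=3.00, V=6.00; Q1=12.00, Q2=6.00; dissipated=75.000
Op 2: CLOSE 4-3: Q_total=23.00, C_total=3.00, V=7.67; Q4=7.67, Q3=15.33; dissipated=0.333
Op 3: CLOSE 4-1: Q_total=19.67, C_total=3.00, V=6.56; Q4=6.56, Q1=13.11; dissipated=0.926
Total dissipated: 76.259 μJ

Answer: 76.26 μJ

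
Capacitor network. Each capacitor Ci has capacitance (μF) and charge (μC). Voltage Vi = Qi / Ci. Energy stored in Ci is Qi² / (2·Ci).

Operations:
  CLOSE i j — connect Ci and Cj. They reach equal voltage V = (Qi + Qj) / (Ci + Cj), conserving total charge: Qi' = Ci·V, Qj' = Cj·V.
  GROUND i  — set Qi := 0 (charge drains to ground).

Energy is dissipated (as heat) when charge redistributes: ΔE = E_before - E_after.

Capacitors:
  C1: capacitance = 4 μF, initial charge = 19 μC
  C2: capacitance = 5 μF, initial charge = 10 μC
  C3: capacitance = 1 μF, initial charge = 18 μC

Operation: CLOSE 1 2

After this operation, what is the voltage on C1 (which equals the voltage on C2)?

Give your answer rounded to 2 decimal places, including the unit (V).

Initial: C1(4μF, Q=19μC, V=4.75V), C2(5μF, Q=10μC, V=2.00V), C3(1μF, Q=18μC, V=18.00V)
Op 1: CLOSE 1-2: Q_total=29.00, C_total=9.00, V=3.22; Q1=12.89, Q2=16.11; dissipated=8.403

Answer: 3.22 V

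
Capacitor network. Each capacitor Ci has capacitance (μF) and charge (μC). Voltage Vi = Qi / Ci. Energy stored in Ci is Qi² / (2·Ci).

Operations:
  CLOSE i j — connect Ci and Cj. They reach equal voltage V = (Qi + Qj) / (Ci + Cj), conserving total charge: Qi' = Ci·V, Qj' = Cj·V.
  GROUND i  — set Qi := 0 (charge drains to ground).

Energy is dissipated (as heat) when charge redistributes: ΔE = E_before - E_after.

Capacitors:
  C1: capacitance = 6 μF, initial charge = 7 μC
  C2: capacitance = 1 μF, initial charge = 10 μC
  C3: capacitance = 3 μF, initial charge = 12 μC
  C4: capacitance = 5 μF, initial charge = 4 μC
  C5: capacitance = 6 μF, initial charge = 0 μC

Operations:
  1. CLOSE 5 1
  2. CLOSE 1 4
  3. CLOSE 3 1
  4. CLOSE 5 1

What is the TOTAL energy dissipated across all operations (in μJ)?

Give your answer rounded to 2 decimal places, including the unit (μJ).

Answer: 15.29 μJ

Derivation:
Initial: C1(6μF, Q=7μC, V=1.17V), C2(1μF, Q=10μC, V=10.00V), C3(3μF, Q=12μC, V=4.00V), C4(5μF, Q=4μC, V=0.80V), C5(6μF, Q=0μC, V=0.00V)
Op 1: CLOSE 5-1: Q_total=7.00, C_total=12.00, V=0.58; Q5=3.50, Q1=3.50; dissipated=2.042
Op 2: CLOSE 1-4: Q_total=7.50, C_total=11.00, V=0.68; Q1=4.09, Q4=3.41; dissipated=0.064
Op 3: CLOSE 3-1: Q_total=16.09, C_total=9.00, V=1.79; Q3=5.36, Q1=10.73; dissipated=11.010
Op 4: CLOSE 5-1: Q_total=14.23, C_total=12.00, V=1.19; Q5=7.11, Q1=7.11; dissipated=2.176
Total dissipated: 15.292 μJ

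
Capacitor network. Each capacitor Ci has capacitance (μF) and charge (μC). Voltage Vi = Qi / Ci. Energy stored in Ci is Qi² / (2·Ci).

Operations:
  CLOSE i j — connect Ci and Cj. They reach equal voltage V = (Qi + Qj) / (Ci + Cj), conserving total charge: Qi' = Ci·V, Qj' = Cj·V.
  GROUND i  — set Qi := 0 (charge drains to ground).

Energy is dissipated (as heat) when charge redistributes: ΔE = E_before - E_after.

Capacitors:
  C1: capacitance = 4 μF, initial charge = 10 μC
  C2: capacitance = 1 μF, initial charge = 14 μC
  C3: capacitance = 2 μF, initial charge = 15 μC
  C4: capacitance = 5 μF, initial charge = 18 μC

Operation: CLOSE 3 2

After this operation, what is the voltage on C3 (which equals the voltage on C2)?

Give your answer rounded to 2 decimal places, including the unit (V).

Answer: 9.67 V

Derivation:
Initial: C1(4μF, Q=10μC, V=2.50V), C2(1μF, Q=14μC, V=14.00V), C3(2μF, Q=15μC, V=7.50V), C4(5μF, Q=18μC, V=3.60V)
Op 1: CLOSE 3-2: Q_total=29.00, C_total=3.00, V=9.67; Q3=19.33, Q2=9.67; dissipated=14.083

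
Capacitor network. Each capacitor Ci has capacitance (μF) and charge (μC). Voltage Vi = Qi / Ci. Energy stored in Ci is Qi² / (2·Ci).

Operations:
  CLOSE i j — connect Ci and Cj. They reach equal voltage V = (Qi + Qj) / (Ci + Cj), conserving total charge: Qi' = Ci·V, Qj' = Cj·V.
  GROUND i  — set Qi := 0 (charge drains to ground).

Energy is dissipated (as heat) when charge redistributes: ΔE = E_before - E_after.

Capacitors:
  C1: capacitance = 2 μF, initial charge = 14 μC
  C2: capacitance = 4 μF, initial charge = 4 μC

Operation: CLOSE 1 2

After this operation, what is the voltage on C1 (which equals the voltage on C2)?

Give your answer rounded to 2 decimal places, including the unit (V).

Initial: C1(2μF, Q=14μC, V=7.00V), C2(4μF, Q=4μC, V=1.00V)
Op 1: CLOSE 1-2: Q_total=18.00, C_total=6.00, V=3.00; Q1=6.00, Q2=12.00; dissipated=24.000

Answer: 3.00 V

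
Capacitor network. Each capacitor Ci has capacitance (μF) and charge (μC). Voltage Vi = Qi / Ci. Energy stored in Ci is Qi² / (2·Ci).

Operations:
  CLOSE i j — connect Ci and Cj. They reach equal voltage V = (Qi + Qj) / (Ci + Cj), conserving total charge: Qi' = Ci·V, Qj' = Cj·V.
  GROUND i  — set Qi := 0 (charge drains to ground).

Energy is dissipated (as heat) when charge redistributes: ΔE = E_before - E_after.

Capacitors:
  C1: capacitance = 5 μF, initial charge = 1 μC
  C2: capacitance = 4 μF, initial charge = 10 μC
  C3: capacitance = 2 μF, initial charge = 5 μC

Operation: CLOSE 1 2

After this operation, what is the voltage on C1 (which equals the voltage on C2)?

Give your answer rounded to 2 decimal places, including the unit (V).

Initial: C1(5μF, Q=1μC, V=0.20V), C2(4μF, Q=10μC, V=2.50V), C3(2μF, Q=5μC, V=2.50V)
Op 1: CLOSE 1-2: Q_total=11.00, C_total=9.00, V=1.22; Q1=6.11, Q2=4.89; dissipated=5.878

Answer: 1.22 V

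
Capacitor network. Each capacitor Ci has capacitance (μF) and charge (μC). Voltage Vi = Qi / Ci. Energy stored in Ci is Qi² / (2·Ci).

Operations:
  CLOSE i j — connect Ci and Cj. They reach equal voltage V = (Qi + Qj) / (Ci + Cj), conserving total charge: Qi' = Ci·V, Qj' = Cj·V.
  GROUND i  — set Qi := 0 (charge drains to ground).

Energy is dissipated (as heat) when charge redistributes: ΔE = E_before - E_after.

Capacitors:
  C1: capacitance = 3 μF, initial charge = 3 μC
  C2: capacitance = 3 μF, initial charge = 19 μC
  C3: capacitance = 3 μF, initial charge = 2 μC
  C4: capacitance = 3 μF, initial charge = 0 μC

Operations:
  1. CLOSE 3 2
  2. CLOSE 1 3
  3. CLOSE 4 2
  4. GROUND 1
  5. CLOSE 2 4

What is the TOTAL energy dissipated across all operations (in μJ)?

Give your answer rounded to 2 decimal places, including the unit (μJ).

Answer: 45.55 μJ

Derivation:
Initial: C1(3μF, Q=3μC, V=1.00V), C2(3μF, Q=19μC, V=6.33V), C3(3μF, Q=2μC, V=0.67V), C4(3μF, Q=0μC, V=0.00V)
Op 1: CLOSE 3-2: Q_total=21.00, C_total=6.00, V=3.50; Q3=10.50, Q2=10.50; dissipated=24.083
Op 2: CLOSE 1-3: Q_total=13.50, C_total=6.00, V=2.25; Q1=6.75, Q3=6.75; dissipated=4.688
Op 3: CLOSE 4-2: Q_total=10.50, C_total=6.00, V=1.75; Q4=5.25, Q2=5.25; dissipated=9.188
Op 4: GROUND 1: Q1=0; energy lost=7.594
Op 5: CLOSE 2-4: Q_total=10.50, C_total=6.00, V=1.75; Q2=5.25, Q4=5.25; dissipated=0.000
Total dissipated: 45.552 μJ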